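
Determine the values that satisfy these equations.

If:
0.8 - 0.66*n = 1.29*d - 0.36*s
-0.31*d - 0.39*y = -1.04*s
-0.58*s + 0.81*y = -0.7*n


Then:
d = 0.515452173593503*y + 0.594487111960378
n = 0.146825251003401 - 0.719123213170176*y
s = 0.528644397898063*y + 0.177202889142036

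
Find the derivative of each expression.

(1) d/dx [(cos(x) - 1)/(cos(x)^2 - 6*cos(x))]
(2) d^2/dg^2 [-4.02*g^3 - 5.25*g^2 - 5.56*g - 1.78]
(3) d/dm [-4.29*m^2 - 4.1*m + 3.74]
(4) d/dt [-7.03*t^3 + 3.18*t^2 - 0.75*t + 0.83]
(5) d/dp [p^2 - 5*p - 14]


(1) = (sin(x) + 6*sin(x)/cos(x)^2 - 2*tan(x))/(cos(x) - 6)^2
(2) = -24.12*g - 10.5
(3) = -8.58*m - 4.1
(4) = -21.09*t^2 + 6.36*t - 0.75
(5) = 2*p - 5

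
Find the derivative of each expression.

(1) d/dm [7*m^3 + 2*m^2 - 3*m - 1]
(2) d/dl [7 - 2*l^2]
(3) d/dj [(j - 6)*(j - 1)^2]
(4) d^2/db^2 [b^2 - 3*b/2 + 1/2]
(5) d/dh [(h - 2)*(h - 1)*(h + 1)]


(1) = 21*m^2 + 4*m - 3
(2) = -4*l
(3) = (j - 1)*(3*j - 13)
(4) = 2
(5) = 3*h^2 - 4*h - 1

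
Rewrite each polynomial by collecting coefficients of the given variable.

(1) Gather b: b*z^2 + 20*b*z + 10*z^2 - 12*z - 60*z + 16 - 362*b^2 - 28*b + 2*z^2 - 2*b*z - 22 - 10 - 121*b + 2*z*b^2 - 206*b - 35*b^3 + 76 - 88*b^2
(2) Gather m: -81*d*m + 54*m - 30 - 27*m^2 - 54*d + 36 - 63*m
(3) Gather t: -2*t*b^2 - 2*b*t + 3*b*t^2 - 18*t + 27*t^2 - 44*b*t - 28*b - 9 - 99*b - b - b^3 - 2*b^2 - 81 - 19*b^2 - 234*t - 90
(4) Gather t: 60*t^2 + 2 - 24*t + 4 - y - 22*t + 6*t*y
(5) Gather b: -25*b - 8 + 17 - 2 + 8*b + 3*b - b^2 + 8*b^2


(1) = -35*b^3 + b^2*(2*z - 450) + b*(z^2 + 18*z - 355) + 12*z^2 - 72*z + 60
(2) = -54*d - 27*m^2 + m*(-81*d - 9) + 6
(3) = -b^3 - 21*b^2 - 128*b + t^2*(3*b + 27) + t*(-2*b^2 - 46*b - 252) - 180
(4) = 60*t^2 + t*(6*y - 46) - y + 6
(5) = 7*b^2 - 14*b + 7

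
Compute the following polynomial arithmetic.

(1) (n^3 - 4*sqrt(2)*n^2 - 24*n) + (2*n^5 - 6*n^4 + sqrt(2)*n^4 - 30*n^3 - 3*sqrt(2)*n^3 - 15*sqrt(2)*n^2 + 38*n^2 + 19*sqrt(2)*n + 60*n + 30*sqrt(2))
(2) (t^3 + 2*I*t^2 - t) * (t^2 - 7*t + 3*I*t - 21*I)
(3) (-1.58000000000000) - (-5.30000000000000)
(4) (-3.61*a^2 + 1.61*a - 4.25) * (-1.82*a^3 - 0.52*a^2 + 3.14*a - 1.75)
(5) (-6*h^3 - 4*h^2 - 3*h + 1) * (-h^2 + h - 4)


(1) = 2*n^5 - 6*n^4 + sqrt(2)*n^4 - 29*n^3 - 3*sqrt(2)*n^3 - 19*sqrt(2)*n^2 + 38*n^2 + 19*sqrt(2)*n + 36*n + 30*sqrt(2)
(2) = t^5 - 7*t^4 + 5*I*t^4 - 7*t^3 - 35*I*t^3 + 49*t^2 - 3*I*t^2 + 21*I*t
(3) = 3.72000000000000
(4) = 6.5702*a^5 - 1.053*a^4 - 4.4376*a^3 + 13.5829*a^2 - 16.1625*a + 7.4375
(5) = 6*h^5 - 2*h^4 + 23*h^3 + 12*h^2 + 13*h - 4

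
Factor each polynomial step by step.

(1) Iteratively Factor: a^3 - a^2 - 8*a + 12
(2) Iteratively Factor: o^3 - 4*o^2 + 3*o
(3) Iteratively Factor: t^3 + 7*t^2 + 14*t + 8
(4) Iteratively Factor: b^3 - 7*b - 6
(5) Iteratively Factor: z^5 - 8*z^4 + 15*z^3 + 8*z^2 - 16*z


(1) = (a - 2)*(a^2 + a - 6) = (a - 2)*(a + 3)*(a - 2)
(2) = (o - 3)*(o^2 - o) = o*(o - 3)*(o - 1)
(3) = (t + 4)*(t^2 + 3*t + 2) = (t + 2)*(t + 4)*(t + 1)
(4) = (b - 3)*(b^2 + 3*b + 2) = (b - 3)*(b + 1)*(b + 2)
(5) = (z - 4)*(z^4 - 4*z^3 - z^2 + 4*z) = z*(z - 4)*(z^3 - 4*z^2 - z + 4) = z*(z - 4)^2*(z^2 - 1) = z*(z - 4)^2*(z - 1)*(z + 1)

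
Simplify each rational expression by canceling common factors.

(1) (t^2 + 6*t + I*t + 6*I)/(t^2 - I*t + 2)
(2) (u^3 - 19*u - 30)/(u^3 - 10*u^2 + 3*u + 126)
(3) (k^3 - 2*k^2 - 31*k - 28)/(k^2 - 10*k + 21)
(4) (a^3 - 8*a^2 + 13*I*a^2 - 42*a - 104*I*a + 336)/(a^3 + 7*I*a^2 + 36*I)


(1) = (t + 6)/(t - 2*I)
(2) = (u^2 - 3*u - 10)/(u^2 - 13*u + 42)
(3) = (k^2 + 5*k + 4)/(k - 3)
(4) = (a^2 + a*(-8 + 7*I) - 56*I)/(a^2 + I*a + 6)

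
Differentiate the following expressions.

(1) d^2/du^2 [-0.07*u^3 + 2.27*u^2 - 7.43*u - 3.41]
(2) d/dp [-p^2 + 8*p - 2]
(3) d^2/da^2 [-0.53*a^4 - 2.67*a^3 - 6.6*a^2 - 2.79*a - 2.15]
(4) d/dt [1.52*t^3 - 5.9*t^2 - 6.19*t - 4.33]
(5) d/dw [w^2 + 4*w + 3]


(1) = 4.54 - 0.42*u
(2) = 8 - 2*p
(3) = -6.36*a^2 - 16.02*a - 13.2
(4) = 4.56*t^2 - 11.8*t - 6.19
(5) = 2*w + 4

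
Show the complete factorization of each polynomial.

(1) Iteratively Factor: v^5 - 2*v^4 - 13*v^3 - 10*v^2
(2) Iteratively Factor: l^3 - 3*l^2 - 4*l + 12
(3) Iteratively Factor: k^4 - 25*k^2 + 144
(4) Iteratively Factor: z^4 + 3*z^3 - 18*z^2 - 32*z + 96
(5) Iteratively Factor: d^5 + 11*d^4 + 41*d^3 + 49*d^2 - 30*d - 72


(1) = (v + 2)*(v^4 - 4*v^3 - 5*v^2) = (v - 5)*(v + 2)*(v^3 + v^2) = v*(v - 5)*(v + 2)*(v^2 + v) = v*(v - 5)*(v + 1)*(v + 2)*(v)
(2) = (l + 2)*(l^2 - 5*l + 6) = (l - 2)*(l + 2)*(l - 3)
(3) = (k - 4)*(k^3 + 4*k^2 - 9*k - 36) = (k - 4)*(k + 4)*(k^2 - 9) = (k - 4)*(k + 3)*(k + 4)*(k - 3)
(4) = (z - 2)*(z^3 + 5*z^2 - 8*z - 48) = (z - 3)*(z - 2)*(z^2 + 8*z + 16) = (z - 3)*(z - 2)*(z + 4)*(z + 4)
(5) = (d + 2)*(d^4 + 9*d^3 + 23*d^2 + 3*d - 36) = (d + 2)*(d + 3)*(d^3 + 6*d^2 + 5*d - 12) = (d - 1)*(d + 2)*(d + 3)*(d^2 + 7*d + 12) = (d - 1)*(d + 2)*(d + 3)*(d + 4)*(d + 3)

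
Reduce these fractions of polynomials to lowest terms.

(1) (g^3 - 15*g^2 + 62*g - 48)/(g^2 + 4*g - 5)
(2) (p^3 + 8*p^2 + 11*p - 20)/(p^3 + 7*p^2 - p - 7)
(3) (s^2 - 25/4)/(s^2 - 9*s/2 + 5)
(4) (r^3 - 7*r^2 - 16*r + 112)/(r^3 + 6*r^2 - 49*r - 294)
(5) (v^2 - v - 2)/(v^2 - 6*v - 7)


(1) = (g^2 - 14*g + 48)/(g + 5)
(2) = (p^2 + 9*p + 20)/(p^2 + 8*p + 7)
(3) = (2*s + 5)/(2*s - 4)
(4) = (r^2 - 16)/(r^2 + 13*r + 42)
(5) = (v - 2)/(v - 7)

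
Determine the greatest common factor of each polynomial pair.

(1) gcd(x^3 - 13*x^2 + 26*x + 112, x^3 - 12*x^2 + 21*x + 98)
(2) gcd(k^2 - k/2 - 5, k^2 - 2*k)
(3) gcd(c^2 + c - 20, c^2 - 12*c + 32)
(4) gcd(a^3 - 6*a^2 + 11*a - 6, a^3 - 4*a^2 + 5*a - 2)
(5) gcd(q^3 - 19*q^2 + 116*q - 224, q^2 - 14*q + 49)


(1) = gcd((x - 8)*(x - 7)*(x + 2), (x - 7)^2*(x + 2)) = x^2 - 5*x - 14
(2) = gcd((k - 5/2)*(k + 2), k*(k - 2)) = 1
(3) = gcd((c - 4)*(c + 5), (c - 8)*(c - 4)) = c - 4
(4) = a^2 - 3*a + 2
(5) = q - 7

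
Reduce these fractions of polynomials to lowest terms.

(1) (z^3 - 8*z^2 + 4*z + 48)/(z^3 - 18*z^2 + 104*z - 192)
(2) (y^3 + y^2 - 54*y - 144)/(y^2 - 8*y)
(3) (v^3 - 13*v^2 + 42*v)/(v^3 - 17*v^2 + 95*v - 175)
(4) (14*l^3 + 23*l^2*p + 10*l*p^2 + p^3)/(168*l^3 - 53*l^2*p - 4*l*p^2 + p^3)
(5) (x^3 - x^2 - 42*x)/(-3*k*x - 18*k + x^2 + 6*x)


(1) = (z + 2)/(z - 8)
(2) = (y^2 + 9*y + 18)/y
(3) = (v^2 - 6*v)/(v^2 - 10*v + 25)
(4) = (2*l^2 + 3*l*p + p^2)/(24*l^2 - 11*l*p + p^2)
(5) = (x^2 - 7*x)/(-3*k + x)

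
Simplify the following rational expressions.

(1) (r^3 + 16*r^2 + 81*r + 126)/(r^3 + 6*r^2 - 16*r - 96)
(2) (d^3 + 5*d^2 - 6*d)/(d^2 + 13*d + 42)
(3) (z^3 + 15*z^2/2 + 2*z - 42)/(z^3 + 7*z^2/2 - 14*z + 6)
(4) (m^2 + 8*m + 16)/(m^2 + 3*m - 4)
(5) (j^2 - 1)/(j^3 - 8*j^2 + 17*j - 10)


(1) = (r^2 + 10*r + 21)/(r^2 - 16)
(2) = (d^2 - d)/(d + 7)
(3) = (2*z + 7)/(2*z - 1)
(4) = (m + 4)/(m - 1)
(5) = (j + 1)/(j^2 - 7*j + 10)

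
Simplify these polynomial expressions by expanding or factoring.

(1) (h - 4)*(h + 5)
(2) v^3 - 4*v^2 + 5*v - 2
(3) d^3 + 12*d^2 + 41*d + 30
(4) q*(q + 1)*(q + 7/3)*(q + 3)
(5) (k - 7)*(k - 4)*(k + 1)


(1) = h^2 + h - 20
(2) = (v - 2)*(v - 1)^2
(3) = (d + 1)*(d + 5)*(d + 6)
(4) = q^4 + 19*q^3/3 + 37*q^2/3 + 7*q
(5) = k^3 - 10*k^2 + 17*k + 28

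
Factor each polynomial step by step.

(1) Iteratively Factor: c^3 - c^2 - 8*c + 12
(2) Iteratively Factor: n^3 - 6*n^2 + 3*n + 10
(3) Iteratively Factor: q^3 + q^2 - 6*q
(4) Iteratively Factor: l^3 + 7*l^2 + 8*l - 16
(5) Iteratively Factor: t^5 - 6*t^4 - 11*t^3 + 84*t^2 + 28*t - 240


(1) = (c - 2)*(c^2 + c - 6) = (c - 2)*(c + 3)*(c - 2)
(2) = (n + 1)*(n^2 - 7*n + 10) = (n - 2)*(n + 1)*(n - 5)
(3) = (q - 2)*(q^2 + 3*q) = (q - 2)*(q + 3)*(q)
(4) = (l - 1)*(l^2 + 8*l + 16) = (l - 1)*(l + 4)*(l + 4)
(5) = (t - 2)*(t^4 - 4*t^3 - 19*t^2 + 46*t + 120) = (t - 4)*(t - 2)*(t^3 - 19*t - 30) = (t - 4)*(t - 2)*(t + 2)*(t^2 - 2*t - 15) = (t - 4)*(t - 2)*(t + 2)*(t + 3)*(t - 5)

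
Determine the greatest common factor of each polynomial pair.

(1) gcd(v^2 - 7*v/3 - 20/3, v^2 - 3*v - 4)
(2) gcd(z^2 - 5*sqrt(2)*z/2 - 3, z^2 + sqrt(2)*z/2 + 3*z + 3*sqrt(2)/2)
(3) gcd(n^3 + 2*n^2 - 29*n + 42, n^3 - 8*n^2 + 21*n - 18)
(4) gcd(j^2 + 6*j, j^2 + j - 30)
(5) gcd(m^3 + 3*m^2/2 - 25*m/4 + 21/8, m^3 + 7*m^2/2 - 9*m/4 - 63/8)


(1) = gcd((v - 4)*(v + 5/3), (v - 4)*(v + 1)) = v - 4
(2) = z + sqrt(2)/2
(3) = n^2 - 5*n + 6
(4) = j + 6
(5) = m^2 + 2*m - 21/4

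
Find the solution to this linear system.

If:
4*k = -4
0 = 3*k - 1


Then:
No Solution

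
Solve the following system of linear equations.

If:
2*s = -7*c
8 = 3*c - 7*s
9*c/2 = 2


Then:
No Solution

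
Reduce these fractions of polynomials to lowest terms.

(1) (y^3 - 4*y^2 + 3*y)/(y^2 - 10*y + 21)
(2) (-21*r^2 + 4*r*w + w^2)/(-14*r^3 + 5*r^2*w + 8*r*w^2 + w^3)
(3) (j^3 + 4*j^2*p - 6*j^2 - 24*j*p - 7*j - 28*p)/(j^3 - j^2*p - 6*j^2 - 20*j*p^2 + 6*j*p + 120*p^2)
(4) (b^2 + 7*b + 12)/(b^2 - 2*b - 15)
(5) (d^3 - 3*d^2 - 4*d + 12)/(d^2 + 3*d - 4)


(1) = (y^2 - y)/(y - 7)
(2) = (3*r - w)/(2*r^2 - r*w - w^2)
(3) = (-j^2 + 6*j + 7)/(-j^2 + 5*j*p + 6*j - 30*p)
(4) = (b + 4)/(b - 5)
(5) = (d^3 - 3*d^2 - 4*d + 12)/(d^2 + 3*d - 4)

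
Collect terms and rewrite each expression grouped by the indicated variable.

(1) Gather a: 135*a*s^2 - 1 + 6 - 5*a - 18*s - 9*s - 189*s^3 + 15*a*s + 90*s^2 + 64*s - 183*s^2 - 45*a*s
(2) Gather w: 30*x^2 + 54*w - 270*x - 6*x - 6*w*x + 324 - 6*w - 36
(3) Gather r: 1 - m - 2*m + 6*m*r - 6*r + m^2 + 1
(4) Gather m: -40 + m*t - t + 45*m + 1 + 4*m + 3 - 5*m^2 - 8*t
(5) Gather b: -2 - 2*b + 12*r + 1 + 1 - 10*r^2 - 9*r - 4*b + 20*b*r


(1) = a*(135*s^2 - 30*s - 5) - 189*s^3 - 93*s^2 + 37*s + 5
(2) = w*(48 - 6*x) + 30*x^2 - 276*x + 288
(3) = m^2 - 3*m + r*(6*m - 6) + 2
(4) = -5*m^2 + m*(t + 49) - 9*t - 36
(5) = b*(20*r - 6) - 10*r^2 + 3*r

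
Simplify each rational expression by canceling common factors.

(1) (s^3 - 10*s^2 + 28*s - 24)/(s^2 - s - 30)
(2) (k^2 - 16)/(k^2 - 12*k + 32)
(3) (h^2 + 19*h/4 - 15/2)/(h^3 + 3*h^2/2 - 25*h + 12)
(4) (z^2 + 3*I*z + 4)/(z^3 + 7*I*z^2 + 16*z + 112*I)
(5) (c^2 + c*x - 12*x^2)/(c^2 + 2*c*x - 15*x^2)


(1) = (s^2 - 4*s + 4)/(s + 5)
(2) = (k + 4)/(k - 8)
(3) = (4*h - 5)/(4*h^2 - 18*h + 8)
(4) = (z - I)/(z^2 + 3*I*z + 28)
(5) = (c + 4*x)/(c + 5*x)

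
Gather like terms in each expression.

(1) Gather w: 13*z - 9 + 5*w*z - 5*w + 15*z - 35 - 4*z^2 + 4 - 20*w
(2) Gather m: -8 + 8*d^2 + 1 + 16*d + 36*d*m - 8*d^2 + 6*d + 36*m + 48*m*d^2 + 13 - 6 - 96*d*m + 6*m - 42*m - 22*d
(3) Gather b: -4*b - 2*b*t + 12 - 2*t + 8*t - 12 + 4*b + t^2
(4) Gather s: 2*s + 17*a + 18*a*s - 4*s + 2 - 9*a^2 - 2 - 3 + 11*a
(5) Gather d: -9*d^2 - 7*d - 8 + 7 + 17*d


(1) = w*(5*z - 25) - 4*z^2 + 28*z - 40
(2) = m*(48*d^2 - 60*d)
(3) = -2*b*t + t^2 + 6*t
(4) = -9*a^2 + 28*a + s*(18*a - 2) - 3
(5) = -9*d^2 + 10*d - 1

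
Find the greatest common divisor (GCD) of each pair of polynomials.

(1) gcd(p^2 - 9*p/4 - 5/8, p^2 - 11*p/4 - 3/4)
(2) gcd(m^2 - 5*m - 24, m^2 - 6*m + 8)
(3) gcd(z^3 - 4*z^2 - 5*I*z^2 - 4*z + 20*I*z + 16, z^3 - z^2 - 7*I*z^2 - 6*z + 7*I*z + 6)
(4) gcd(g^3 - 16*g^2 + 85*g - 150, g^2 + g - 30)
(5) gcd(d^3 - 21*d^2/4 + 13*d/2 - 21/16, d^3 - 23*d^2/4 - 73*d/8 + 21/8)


(1) = p + 1/4
(2) = 1
(3) = z - I
(4) = gcd((g - 6)*(g - 5)^2, (g - 5)*(g + 6)) = g - 5
(5) = d - 1/4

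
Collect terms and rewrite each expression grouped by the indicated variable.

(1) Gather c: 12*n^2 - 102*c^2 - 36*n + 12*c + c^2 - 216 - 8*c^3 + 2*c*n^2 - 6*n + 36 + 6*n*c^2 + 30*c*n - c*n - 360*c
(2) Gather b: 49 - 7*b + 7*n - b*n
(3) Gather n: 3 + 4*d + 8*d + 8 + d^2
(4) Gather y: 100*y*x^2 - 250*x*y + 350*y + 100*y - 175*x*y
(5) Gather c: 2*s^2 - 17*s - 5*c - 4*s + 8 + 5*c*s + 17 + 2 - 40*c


(1) = -8*c^3 + c^2*(6*n - 101) + c*(2*n^2 + 29*n - 348) + 12*n^2 - 42*n - 180
(2) = b*(-n - 7) + 7*n + 49
(3) = d^2 + 12*d + 11
(4) = y*(100*x^2 - 425*x + 450)
(5) = c*(5*s - 45) + 2*s^2 - 21*s + 27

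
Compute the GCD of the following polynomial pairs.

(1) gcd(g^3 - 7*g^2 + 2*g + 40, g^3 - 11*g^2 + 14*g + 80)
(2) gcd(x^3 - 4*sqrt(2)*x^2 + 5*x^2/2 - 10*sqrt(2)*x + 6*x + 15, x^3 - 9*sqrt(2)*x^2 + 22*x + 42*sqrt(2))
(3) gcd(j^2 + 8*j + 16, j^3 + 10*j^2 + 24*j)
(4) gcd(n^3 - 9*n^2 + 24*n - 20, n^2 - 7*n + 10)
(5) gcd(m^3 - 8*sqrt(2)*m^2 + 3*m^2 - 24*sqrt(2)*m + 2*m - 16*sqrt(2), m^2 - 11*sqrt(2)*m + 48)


(1) = gcd((g - 5)*(g - 4)*(g + 2), (g - 8)*(g - 5)*(g + 2)) = g^2 - 3*g - 10
(2) = gcd((x + 5/2)*(x - 3*sqrt(2))*(x - sqrt(2)), (x - 7*sqrt(2))*(x - 3*sqrt(2))*(x + sqrt(2))) = x - 3*sqrt(2)
(3) = j + 4
(4) = gcd((n - 5)*(n - 2)^2, (n - 5)*(n - 2)) = n^2 - 7*n + 10
(5) = gcd((m + 1)*(m + 2)*(m - 8*sqrt(2)), (m - 8*sqrt(2))*(m - 3*sqrt(2))) = m - 8*sqrt(2)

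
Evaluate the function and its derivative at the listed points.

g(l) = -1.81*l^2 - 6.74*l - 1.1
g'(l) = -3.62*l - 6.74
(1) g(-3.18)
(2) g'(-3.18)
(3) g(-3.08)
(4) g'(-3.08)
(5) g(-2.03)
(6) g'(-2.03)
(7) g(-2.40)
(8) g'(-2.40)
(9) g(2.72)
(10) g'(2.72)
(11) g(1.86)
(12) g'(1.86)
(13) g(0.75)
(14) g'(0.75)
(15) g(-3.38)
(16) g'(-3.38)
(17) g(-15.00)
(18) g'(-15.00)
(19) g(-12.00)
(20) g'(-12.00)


(1) = 2.03
(2) = 4.77
(3) = 2.49
(4) = 4.41
(5) = 5.12
(6) = 0.61
(7) = 4.65
(8) = 1.95
(9) = -32.82
(10) = -16.59
(11) = -19.90
(12) = -13.47
(13) = -7.17
(14) = -9.46
(15) = 1.00
(16) = 5.50
(17) = -307.25
(18) = 47.56
(19) = -180.86
(20) = 36.70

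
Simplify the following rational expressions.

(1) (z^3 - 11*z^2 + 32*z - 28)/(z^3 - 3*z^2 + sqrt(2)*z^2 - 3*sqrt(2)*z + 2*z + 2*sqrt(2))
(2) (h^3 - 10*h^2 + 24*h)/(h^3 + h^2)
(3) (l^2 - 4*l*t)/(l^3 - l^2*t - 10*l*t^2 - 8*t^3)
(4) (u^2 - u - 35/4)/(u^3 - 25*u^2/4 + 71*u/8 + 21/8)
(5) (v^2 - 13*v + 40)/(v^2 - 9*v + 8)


(1) = (z^2 - 9*z + 14)/(z^2 + z*(-1 + sqrt(2)) - sqrt(2))
(2) = (h^2 - 10*h + 24)/(h^2 + h)
(3) = l/(l^2 + 3*l*t + 2*t^2)
(4) = (4*u + 10)/(4*u^2 - 11*u - 3)
(5) = (v - 5)/(v - 1)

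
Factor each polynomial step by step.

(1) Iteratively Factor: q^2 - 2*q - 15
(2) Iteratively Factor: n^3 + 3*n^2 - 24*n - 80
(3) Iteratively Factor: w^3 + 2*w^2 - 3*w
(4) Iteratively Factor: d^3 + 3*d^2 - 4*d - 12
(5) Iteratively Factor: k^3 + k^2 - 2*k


(1) = (q - 5)*(q + 3)
(2) = (n + 4)*(n^2 - n - 20) = (n - 5)*(n + 4)*(n + 4)
(3) = (w)*(w^2 + 2*w - 3) = w*(w - 1)*(w + 3)
(4) = (d - 2)*(d^2 + 5*d + 6) = (d - 2)*(d + 3)*(d + 2)
(5) = (k)*(k^2 + k - 2) = k*(k + 2)*(k - 1)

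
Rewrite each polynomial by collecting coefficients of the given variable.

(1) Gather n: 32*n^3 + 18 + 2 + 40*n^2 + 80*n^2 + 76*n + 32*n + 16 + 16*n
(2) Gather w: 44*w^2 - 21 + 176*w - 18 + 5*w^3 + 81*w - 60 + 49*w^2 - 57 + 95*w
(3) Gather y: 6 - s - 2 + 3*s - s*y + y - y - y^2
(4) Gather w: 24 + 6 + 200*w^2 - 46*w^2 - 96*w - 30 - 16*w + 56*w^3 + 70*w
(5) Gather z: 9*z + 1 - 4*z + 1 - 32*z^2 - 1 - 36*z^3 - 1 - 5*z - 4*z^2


(1) = 32*n^3 + 120*n^2 + 124*n + 36
(2) = 5*w^3 + 93*w^2 + 352*w - 156
(3) = -s*y + 2*s - y^2 + 4
(4) = 56*w^3 + 154*w^2 - 42*w
(5) = -36*z^3 - 36*z^2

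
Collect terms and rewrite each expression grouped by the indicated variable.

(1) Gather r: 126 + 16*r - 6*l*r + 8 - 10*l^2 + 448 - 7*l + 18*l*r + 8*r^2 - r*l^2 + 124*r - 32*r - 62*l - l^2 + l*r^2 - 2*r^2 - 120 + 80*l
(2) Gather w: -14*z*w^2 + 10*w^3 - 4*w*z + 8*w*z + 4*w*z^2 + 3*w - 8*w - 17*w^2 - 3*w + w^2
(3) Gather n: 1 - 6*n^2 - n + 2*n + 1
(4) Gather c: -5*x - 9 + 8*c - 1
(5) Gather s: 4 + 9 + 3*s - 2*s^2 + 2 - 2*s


(1) = -11*l^2 + 11*l + r^2*(l + 6) + r*(-l^2 + 12*l + 108) + 462
(2) = 10*w^3 + w^2*(-14*z - 16) + w*(4*z^2 + 4*z - 8)
(3) = -6*n^2 + n + 2
(4) = 8*c - 5*x - 10
(5) = -2*s^2 + s + 15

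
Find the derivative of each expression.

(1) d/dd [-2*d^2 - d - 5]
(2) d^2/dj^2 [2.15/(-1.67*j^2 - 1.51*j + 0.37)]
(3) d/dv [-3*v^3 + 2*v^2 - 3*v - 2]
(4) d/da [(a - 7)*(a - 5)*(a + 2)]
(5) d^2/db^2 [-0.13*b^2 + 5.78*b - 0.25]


(1) = -4*d - 1
(2) = (11.99227*j^2 + 10.84331*j - 2.15*(3.34*j + 1.51)*(6.68*j + 3.02) - 2.65697)/(1.67*j^2 + 1.51*j - 0.37)^3
(3) = -9*v^2 + 4*v - 3
(4) = 3*a^2 - 20*a + 11
(5) = -0.260000000000000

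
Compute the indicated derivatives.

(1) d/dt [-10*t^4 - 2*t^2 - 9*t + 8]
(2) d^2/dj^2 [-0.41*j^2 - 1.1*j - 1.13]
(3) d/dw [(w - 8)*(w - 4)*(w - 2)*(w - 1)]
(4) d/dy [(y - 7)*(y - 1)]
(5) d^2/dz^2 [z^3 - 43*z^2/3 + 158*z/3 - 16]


(1) = -40*t^3 - 4*t - 9
(2) = -0.820000000000000
(3) = 4*w^3 - 45*w^2 + 140*w - 120
(4) = 2*y - 8
(5) = 6*z - 86/3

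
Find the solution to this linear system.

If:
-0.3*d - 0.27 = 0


Then:
d = -0.90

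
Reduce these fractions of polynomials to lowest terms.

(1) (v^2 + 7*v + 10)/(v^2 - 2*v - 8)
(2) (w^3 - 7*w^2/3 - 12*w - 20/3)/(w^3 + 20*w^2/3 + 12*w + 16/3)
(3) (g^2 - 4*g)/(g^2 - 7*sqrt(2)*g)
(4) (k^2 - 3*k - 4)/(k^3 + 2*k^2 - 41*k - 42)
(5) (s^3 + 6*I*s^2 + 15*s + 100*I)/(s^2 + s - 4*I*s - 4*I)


(1) = (v + 5)/(v - 4)
(2) = (w - 5)/(w + 4)
(3) = (g - 4)/(g - 7*sqrt(2))
(4) = (k - 4)/(k^2 + k - 42)
(5) = (s^2 + 10*I*s - 25)/(s + 1)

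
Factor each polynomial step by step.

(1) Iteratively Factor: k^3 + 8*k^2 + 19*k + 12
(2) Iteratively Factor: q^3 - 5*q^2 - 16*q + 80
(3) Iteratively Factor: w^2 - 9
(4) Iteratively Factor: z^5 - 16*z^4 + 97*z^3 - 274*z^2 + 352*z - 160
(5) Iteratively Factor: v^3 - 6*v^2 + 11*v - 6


(1) = (k + 4)*(k^2 + 4*k + 3) = (k + 1)*(k + 4)*(k + 3)
(2) = (q + 4)*(q^2 - 9*q + 20) = (q - 5)*(q + 4)*(q - 4)
(3) = (w + 3)*(w - 3)
(4) = (z - 4)*(z^4 - 12*z^3 + 49*z^2 - 78*z + 40) = (z - 4)^2*(z^3 - 8*z^2 + 17*z - 10) = (z - 5)*(z - 4)^2*(z^2 - 3*z + 2) = (z - 5)*(z - 4)^2*(z - 2)*(z - 1)
(5) = (v - 2)*(v^2 - 4*v + 3) = (v - 2)*(v - 1)*(v - 3)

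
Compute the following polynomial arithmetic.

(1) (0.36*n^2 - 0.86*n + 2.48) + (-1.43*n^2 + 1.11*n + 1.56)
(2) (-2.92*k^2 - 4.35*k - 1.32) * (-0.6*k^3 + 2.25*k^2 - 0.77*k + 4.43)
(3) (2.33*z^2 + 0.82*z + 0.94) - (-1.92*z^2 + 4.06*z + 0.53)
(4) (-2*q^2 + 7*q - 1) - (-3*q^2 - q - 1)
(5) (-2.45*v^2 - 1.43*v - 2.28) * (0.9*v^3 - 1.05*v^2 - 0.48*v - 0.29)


(1) = -1.07*n^2 + 0.25*n + 4.04
(2) = 1.752*k^5 - 3.96*k^4 - 6.7471*k^3 - 12.5561*k^2 - 18.2541*k - 5.8476
(3) = 4.25*z^2 - 3.24*z + 0.41
(4) = q^2 + 8*q
(5) = -2.205*v^5 + 1.2855*v^4 + 0.6255*v^3 + 3.7909*v^2 + 1.5091*v + 0.6612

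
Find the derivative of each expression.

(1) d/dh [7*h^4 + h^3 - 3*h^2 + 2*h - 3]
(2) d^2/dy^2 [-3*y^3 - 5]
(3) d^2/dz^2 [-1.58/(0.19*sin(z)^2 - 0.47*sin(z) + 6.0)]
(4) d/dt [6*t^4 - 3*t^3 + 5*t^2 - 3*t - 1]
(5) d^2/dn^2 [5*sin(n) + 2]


(1) = 28*h^3 + 3*h^2 - 6*h + 2
(2) = -18*y
(3) = (0.228152*sin(z)^4 - 0.423282*sin(z)^3 - 7.198006*sin(z)^2 + 5.302164*sin(z) + 2.904356)/(0.19*sin(z)^2 - 0.47*sin(z) + 6.0)^3
(4) = 24*t^3 - 9*t^2 + 10*t - 3
(5) = -5*sin(n)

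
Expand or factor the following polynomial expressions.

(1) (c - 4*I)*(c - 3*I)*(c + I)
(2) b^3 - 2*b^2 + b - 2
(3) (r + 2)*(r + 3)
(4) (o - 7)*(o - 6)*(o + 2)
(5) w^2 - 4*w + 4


(1) = c^3 - 6*I*c^2 - 5*c - 12*I
(2) = (b - 2)*(b - I)*(b + I)
(3) = r^2 + 5*r + 6
(4) = o^3 - 11*o^2 + 16*o + 84
(5) = (w - 2)^2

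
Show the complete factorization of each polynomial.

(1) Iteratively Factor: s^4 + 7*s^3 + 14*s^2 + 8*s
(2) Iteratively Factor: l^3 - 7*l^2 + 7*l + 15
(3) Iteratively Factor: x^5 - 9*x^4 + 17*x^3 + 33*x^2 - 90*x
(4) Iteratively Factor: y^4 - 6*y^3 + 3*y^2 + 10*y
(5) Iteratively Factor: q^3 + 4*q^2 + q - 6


(1) = (s + 1)*(s^3 + 6*s^2 + 8*s) = (s + 1)*(s + 4)*(s^2 + 2*s) = s*(s + 1)*(s + 4)*(s + 2)
(2) = (l - 5)*(l^2 - 2*l - 3) = (l - 5)*(l + 1)*(l - 3)
(3) = (x + 2)*(x^4 - 11*x^3 + 39*x^2 - 45*x) = (x - 3)*(x + 2)*(x^3 - 8*x^2 + 15*x) = (x - 3)^2*(x + 2)*(x^2 - 5*x) = (x - 5)*(x - 3)^2*(x + 2)*(x)
(4) = (y + 1)*(y^3 - 7*y^2 + 10*y) = (y - 5)*(y + 1)*(y^2 - 2*y) = y*(y - 5)*(y + 1)*(y - 2)
(5) = (q - 1)*(q^2 + 5*q + 6) = (q - 1)*(q + 2)*(q + 3)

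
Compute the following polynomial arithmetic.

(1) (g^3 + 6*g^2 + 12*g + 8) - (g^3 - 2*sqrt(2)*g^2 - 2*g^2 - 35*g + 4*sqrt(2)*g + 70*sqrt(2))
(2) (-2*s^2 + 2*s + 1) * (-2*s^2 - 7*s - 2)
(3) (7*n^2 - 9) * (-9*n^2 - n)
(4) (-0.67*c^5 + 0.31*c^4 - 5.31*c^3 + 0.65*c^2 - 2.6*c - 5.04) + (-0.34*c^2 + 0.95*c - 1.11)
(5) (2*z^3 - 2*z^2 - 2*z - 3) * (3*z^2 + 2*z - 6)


(1) = 2*sqrt(2)*g^2 + 8*g^2 - 4*sqrt(2)*g + 47*g - 70*sqrt(2) + 8
(2) = 4*s^4 + 10*s^3 - 12*s^2 - 11*s - 2
(3) = -63*n^4 - 7*n^3 + 81*n^2 + 9*n
(4) = -0.67*c^5 + 0.31*c^4 - 5.31*c^3 + 0.31*c^2 - 1.65*c - 6.15
(5) = 6*z^5 - 2*z^4 - 22*z^3 - z^2 + 6*z + 18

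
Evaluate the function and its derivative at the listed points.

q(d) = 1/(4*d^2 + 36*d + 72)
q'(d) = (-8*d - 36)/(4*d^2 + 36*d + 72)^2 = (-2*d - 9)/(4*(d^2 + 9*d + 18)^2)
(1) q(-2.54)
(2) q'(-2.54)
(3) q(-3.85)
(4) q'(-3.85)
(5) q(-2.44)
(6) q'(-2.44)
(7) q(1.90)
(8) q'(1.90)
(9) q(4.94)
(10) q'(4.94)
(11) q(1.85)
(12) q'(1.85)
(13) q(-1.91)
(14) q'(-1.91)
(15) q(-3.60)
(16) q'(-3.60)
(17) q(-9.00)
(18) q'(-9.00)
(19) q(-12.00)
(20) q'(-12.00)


(1) = 0.16
(2) = -0.39
(3) = -0.14
(4) = -0.10
(5) = 0.13
(6) = -0.26
(7) = 0.01
(8) = -0.00
(9) = 0.00
(10) = -0.00
(11) = 0.01
(12) = -0.00
(13) = 0.06
(14) = -0.07
(15) = -0.17
(16) = -0.22
(17) = 0.01
(18) = 0.01
(19) = 0.00
(20) = 0.00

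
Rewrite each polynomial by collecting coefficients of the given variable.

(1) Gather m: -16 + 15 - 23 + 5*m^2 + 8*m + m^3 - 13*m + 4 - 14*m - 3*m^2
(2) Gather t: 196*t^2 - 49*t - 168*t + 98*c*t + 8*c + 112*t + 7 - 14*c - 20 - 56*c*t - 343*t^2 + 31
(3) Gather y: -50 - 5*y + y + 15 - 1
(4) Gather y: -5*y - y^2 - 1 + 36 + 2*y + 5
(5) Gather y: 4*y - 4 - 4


(1) = m^3 + 2*m^2 - 19*m - 20
(2) = -6*c - 147*t^2 + t*(42*c - 105) + 18
(3) = -4*y - 36
(4) = -y^2 - 3*y + 40
(5) = 4*y - 8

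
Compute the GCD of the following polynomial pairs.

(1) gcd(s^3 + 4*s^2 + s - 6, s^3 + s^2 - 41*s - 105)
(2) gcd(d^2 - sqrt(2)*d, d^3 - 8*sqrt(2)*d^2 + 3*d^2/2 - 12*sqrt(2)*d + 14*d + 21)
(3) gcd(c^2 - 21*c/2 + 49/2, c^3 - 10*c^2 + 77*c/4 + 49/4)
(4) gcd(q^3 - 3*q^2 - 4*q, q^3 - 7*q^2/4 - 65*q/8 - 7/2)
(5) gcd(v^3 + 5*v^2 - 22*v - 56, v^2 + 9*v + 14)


(1) = s + 3
(2) = d - sqrt(2)
(3) = c^2 - 21*c/2 + 49/2
(4) = gcd(q*(q - 4)*(q + 1), (q - 4)*(q + 1/2)*(q + 7/4)) = q - 4
(5) = gcd((v - 4)*(v + 2)*(v + 7), (v + 2)*(v + 7)) = v^2 + 9*v + 14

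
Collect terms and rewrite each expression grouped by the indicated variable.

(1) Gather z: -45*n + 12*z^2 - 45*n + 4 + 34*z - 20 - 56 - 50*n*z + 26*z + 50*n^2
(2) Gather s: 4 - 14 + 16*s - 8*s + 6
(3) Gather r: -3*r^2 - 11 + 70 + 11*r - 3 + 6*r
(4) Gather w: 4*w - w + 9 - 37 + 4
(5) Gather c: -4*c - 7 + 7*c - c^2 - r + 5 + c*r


(1) = 50*n^2 - 90*n + 12*z^2 + z*(60 - 50*n) - 72
(2) = 8*s - 4
(3) = -3*r^2 + 17*r + 56
(4) = 3*w - 24
(5) = -c^2 + c*(r + 3) - r - 2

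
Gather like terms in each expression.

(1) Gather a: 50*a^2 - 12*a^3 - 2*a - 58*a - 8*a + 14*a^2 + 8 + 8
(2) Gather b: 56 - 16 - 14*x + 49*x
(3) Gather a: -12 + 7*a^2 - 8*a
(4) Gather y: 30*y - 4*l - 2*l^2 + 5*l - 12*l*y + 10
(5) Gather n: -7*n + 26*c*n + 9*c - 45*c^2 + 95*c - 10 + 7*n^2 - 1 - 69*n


(1) = -12*a^3 + 64*a^2 - 68*a + 16
(2) = 35*x + 40
(3) = 7*a^2 - 8*a - 12
(4) = -2*l^2 + l + y*(30 - 12*l) + 10
(5) = -45*c^2 + 104*c + 7*n^2 + n*(26*c - 76) - 11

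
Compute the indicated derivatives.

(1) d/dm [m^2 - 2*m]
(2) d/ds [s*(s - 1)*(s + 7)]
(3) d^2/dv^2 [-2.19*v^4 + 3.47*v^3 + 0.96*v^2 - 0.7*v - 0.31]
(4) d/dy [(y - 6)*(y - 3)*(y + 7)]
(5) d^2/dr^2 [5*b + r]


(1) = 2*m - 2
(2) = 3*s^2 + 12*s - 7
(3) = -26.28*v^2 + 20.82*v + 1.92
(4) = 3*y^2 - 4*y - 45
(5) = 0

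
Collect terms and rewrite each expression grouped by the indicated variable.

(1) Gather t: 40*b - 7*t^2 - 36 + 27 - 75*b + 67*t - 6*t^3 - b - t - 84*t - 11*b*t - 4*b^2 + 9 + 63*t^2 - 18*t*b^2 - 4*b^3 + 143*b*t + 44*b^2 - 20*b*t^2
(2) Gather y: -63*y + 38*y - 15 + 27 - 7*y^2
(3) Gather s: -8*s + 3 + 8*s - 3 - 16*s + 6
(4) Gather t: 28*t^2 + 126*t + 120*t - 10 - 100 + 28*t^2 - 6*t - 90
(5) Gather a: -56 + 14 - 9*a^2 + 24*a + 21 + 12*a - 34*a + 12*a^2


(1) = -4*b^3 + 40*b^2 - 36*b - 6*t^3 + t^2*(56 - 20*b) + t*(-18*b^2 + 132*b - 18)
(2) = -7*y^2 - 25*y + 12
(3) = 6 - 16*s
(4) = 56*t^2 + 240*t - 200
(5) = 3*a^2 + 2*a - 21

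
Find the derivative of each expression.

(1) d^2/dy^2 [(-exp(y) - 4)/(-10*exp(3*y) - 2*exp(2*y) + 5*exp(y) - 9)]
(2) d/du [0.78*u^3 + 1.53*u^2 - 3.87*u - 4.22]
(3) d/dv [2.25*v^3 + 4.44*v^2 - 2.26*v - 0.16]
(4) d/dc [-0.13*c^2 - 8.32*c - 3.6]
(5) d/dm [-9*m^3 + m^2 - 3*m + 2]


(1) = (400*exp(6*y) + 3660*exp(5*y) + 1084*exp(4*y) - 1496*exp(3*y) - 3468*exp(2*y) - 143*exp(y) + 261)*exp(y)/(1000*exp(9*y) + 600*exp(8*y) - 1380*exp(7*y) + 2108*exp(6*y) + 1770*exp(5*y) - 2442*exp(4*y) + 1765*exp(3*y) + 1161*exp(2*y) - 1215*exp(y) + 729)
(2) = 2.34*u^2 + 3.06*u - 3.87
(3) = 6.75*v^2 + 8.88*v - 2.26
(4) = -0.26*c - 8.32
(5) = -27*m^2 + 2*m - 3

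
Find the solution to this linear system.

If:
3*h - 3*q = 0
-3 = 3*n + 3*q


Then:
h = q
n = -q - 1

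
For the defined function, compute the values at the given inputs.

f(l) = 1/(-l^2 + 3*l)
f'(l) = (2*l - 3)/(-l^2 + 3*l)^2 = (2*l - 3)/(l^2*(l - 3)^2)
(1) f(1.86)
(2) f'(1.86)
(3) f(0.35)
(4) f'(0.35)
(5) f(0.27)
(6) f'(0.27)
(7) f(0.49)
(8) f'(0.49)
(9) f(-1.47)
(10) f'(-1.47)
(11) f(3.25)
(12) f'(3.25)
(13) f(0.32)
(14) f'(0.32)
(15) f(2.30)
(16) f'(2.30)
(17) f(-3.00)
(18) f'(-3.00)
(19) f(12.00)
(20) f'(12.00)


(1) = 0.47
(2) = 0.16
(3) = 1.08
(4) = -2.67
(5) = 1.36
(6) = -4.53
(7) = 0.81
(8) = -1.34
(9) = -0.15
(10) = -0.14
(11) = -1.23
(12) = 5.30
(13) = 1.17
(14) = -3.21
(15) = 0.62
(16) = 0.62
(17) = -0.06
(18) = -0.03
(19) = -0.01
(20) = 0.00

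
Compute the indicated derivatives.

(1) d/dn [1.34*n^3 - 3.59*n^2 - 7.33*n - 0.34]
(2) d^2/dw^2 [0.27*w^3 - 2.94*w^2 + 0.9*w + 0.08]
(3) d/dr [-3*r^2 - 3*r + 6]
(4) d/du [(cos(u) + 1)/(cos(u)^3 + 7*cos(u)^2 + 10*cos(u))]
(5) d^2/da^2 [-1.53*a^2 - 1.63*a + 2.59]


(1) = 4.02*n^2 - 7.18*n - 7.33
(2) = 1.62*w - 5.88
(3) = -6*r - 3
(4) = 2*(cos(u)^3 + 5*cos(u)^2 + 7*cos(u) + 5)*sin(u)/((cos(u) + 2)^2*(cos(u) + 5)^2*cos(u)^2)
(5) = -3.06000000000000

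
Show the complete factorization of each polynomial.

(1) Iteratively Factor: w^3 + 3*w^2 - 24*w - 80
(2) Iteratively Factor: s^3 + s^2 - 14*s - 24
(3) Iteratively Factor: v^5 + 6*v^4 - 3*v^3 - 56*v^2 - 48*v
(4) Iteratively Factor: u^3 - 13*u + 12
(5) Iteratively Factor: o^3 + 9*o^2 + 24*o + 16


(1) = (w + 4)*(w^2 - w - 20) = (w + 4)^2*(w - 5)
(2) = (s + 3)*(s^2 - 2*s - 8) = (s + 2)*(s + 3)*(s - 4)
(3) = (v)*(v^4 + 6*v^3 - 3*v^2 - 56*v - 48) = v*(v + 1)*(v^3 + 5*v^2 - 8*v - 48) = v*(v + 1)*(v + 4)*(v^2 + v - 12) = v*(v + 1)*(v + 4)^2*(v - 3)
(4) = (u - 1)*(u^2 + u - 12) = (u - 1)*(u + 4)*(u - 3)
(5) = (o + 4)*(o^2 + 5*o + 4) = (o + 4)^2*(o + 1)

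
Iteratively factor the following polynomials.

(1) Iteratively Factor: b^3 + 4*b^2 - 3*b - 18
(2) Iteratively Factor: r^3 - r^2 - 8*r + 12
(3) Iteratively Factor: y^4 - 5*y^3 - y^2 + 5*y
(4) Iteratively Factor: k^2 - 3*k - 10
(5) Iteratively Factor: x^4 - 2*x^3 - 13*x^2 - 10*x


(1) = (b + 3)*(b^2 + b - 6) = (b + 3)^2*(b - 2)
(2) = (r - 2)*(r^2 + r - 6) = (r - 2)^2*(r + 3)
(3) = (y)*(y^3 - 5*y^2 - y + 5) = y*(y - 5)*(y^2 - 1) = y*(y - 5)*(y - 1)*(y + 1)
(4) = (k - 5)*(k + 2)
(5) = (x + 1)*(x^3 - 3*x^2 - 10*x) = (x - 5)*(x + 1)*(x^2 + 2*x) = x*(x - 5)*(x + 1)*(x + 2)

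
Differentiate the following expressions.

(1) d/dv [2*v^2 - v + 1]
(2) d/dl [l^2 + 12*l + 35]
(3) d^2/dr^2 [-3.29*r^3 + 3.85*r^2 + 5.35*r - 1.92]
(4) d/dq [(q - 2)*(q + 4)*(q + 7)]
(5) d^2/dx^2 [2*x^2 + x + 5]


(1) = 4*v - 1
(2) = 2*l + 12
(3) = 7.7 - 19.74*r
(4) = 3*q^2 + 18*q + 6
(5) = 4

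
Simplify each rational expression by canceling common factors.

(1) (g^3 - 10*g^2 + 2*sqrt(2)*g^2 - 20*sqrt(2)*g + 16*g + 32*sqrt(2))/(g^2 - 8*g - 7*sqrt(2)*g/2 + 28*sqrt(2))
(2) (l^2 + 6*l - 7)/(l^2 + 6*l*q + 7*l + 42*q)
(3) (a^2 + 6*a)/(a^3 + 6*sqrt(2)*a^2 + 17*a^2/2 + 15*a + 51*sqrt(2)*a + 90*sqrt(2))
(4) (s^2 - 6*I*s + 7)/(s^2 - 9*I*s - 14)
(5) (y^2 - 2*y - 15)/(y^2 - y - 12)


(1) = (2*g^2 + g*(-4 + 4*sqrt(2)) - 8*sqrt(2))/(2*g - 7*sqrt(2))
(2) = (l - 1)/(l + 6*q)
(3) = 2*a/(2*a^2 + a*(5 + 12*sqrt(2)) + 30*sqrt(2))
(4) = (s + I)/(s - 2*I)
(5) = (y - 5)/(y - 4)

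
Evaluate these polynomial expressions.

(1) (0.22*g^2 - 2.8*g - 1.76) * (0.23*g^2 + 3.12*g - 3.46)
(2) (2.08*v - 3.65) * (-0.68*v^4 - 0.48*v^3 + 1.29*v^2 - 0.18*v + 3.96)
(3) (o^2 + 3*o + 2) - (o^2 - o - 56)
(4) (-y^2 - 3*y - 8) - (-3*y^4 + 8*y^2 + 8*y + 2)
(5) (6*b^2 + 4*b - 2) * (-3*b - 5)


(1) = 0.0506*g^4 + 0.0424*g^3 - 9.902*g^2 + 4.1968*g + 6.0896
(2) = -1.4144*v^5 + 1.4836*v^4 + 4.4352*v^3 - 5.0829*v^2 + 8.8938*v - 14.454
(3) = 4*o + 58
(4) = 3*y^4 - 9*y^2 - 11*y - 10
(5) = -18*b^3 - 42*b^2 - 14*b + 10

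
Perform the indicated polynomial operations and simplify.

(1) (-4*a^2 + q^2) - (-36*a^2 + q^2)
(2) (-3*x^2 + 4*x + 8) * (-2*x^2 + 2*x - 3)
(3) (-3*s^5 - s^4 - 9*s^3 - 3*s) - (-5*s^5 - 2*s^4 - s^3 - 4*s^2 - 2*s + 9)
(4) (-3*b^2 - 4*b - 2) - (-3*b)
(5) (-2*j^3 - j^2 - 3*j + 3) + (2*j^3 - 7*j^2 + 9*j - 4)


(1) = 32*a^2
(2) = 6*x^4 - 14*x^3 + x^2 + 4*x - 24
(3) = 2*s^5 + s^4 - 8*s^3 + 4*s^2 - s - 9
(4) = -3*b^2 - b - 2
(5) = -8*j^2 + 6*j - 1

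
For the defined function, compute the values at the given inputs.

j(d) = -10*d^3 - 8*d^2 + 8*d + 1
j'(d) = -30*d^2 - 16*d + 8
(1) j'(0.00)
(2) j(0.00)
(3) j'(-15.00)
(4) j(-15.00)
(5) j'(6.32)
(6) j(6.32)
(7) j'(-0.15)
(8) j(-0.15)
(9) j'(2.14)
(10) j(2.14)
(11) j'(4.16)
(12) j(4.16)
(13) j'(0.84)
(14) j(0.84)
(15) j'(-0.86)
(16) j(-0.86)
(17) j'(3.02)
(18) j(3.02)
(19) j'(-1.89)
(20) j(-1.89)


(1) = 8.00
(2) = 1.00
(3) = -6502.00
(4) = 31831.00
(5) = -1291.39
(6) = -2792.34
(7) = 9.72
(8) = -0.35
(9) = -163.63
(10) = -116.52
(11) = -577.73
(12) = -824.08
(13) = -26.61
(14) = -3.85
(15) = -0.43
(16) = -5.44
(17) = -313.93
(18) = -323.24
(19) = -68.92
(20) = 24.82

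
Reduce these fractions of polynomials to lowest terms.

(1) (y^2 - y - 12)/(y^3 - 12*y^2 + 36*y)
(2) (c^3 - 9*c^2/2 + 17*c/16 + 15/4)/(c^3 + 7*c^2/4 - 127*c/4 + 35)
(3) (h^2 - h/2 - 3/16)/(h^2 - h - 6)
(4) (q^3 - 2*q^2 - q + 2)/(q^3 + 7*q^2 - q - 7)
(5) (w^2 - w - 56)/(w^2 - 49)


(1) = (y^2 - y - 12)/(y^3 - 12*y^2 + 36*y)
(2) = (4*c + 3)/(4*c + 28)
(3) = (16*h^2 - 8*h - 3)/(16*h^2 - 16*h - 96)
(4) = (q - 2)/(q + 7)
(5) = (w - 8)/(w - 7)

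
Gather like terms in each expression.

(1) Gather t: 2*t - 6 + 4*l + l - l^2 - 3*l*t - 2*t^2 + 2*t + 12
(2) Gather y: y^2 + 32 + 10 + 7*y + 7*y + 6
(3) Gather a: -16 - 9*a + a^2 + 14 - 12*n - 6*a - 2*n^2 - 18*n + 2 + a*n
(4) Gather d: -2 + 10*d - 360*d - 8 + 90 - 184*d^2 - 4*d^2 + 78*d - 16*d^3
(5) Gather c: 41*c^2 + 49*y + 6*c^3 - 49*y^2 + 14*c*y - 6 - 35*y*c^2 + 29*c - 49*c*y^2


(1) = -l^2 + 5*l - 2*t^2 + t*(4 - 3*l) + 6
(2) = y^2 + 14*y + 48
(3) = a^2 + a*(n - 15) - 2*n^2 - 30*n
(4) = -16*d^3 - 188*d^2 - 272*d + 80
(5) = 6*c^3 + c^2*(41 - 35*y) + c*(-49*y^2 + 14*y + 29) - 49*y^2 + 49*y - 6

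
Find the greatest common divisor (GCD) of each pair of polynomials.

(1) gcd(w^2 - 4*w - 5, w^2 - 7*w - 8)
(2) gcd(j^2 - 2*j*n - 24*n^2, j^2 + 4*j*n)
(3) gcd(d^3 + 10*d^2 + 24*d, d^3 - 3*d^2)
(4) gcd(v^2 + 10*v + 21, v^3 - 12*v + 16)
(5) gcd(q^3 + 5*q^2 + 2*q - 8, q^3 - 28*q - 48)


(1) = gcd((w - 5)*(w + 1), (w - 8)*(w + 1)) = w + 1
(2) = j + 4*n
(3) = d
(4) = 1
(5) = q^2 + 6*q + 8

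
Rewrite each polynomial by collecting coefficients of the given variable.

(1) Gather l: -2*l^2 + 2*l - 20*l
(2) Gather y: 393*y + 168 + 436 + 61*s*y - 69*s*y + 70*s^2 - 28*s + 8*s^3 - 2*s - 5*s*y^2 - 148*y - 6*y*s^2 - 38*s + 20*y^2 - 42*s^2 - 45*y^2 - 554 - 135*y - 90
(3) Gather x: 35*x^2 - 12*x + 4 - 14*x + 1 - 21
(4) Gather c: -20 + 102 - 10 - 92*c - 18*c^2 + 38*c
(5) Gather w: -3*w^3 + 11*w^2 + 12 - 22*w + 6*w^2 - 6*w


(1) = -2*l^2 - 18*l
(2) = 8*s^3 + 28*s^2 - 68*s + y^2*(-5*s - 25) + y*(-6*s^2 - 8*s + 110) - 40
(3) = 35*x^2 - 26*x - 16
(4) = -18*c^2 - 54*c + 72
(5) = -3*w^3 + 17*w^2 - 28*w + 12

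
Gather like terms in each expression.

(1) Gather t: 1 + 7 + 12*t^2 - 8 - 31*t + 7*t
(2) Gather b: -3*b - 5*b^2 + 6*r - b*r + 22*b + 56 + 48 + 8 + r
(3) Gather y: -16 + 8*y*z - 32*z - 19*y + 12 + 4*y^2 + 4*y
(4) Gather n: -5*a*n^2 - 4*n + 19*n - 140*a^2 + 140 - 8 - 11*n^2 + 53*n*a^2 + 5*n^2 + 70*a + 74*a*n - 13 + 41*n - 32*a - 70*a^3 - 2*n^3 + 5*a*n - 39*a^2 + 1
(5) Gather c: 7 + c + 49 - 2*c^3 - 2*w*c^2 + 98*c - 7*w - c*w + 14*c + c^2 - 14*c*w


(1) = 12*t^2 - 24*t
(2) = -5*b^2 + b*(19 - r) + 7*r + 112
(3) = 4*y^2 + y*(8*z - 15) - 32*z - 4
(4) = -70*a^3 - 179*a^2 + 38*a - 2*n^3 + n^2*(-5*a - 6) + n*(53*a^2 + 79*a + 56) + 120
(5) = -2*c^3 + c^2*(1 - 2*w) + c*(113 - 15*w) - 7*w + 56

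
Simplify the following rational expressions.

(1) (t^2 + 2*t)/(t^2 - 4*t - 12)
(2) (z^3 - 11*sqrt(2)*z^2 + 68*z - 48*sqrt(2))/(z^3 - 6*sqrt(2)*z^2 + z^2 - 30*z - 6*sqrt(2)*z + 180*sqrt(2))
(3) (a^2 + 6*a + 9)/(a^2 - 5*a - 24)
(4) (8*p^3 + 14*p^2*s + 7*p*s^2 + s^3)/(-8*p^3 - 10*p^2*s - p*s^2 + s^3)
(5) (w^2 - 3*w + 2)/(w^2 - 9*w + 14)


(1) = t/(t - 6)
(2) = (z^2 - 5*sqrt(2)*z + 8)/(z^2 + z - 30)
(3) = (a + 3)/(a - 8)
(4) = (-4*p - s)/(4*p - s)
(5) = (w - 1)/(w - 7)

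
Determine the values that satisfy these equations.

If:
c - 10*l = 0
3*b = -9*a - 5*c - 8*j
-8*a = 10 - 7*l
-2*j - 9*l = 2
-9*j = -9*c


Then:
a = -38/29
b = 602/87
c = -20/29
j = -20/29
l = -2/29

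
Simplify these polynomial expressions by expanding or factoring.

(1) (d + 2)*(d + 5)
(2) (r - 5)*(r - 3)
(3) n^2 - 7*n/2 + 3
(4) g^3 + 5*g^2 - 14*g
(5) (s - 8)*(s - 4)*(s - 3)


(1) = d^2 + 7*d + 10
(2) = r^2 - 8*r + 15
(3) = (n - 2)*(n - 3/2)
(4) = g*(g - 2)*(g + 7)
(5) = s^3 - 15*s^2 + 68*s - 96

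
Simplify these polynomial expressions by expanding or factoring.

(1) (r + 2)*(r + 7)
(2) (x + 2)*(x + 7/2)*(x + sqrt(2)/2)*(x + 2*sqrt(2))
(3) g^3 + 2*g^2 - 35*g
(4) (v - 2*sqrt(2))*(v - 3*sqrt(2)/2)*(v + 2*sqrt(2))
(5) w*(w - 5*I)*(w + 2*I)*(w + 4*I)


(1) = r^2 + 9*r + 14
(2) = x^4 + 5*sqrt(2)*x^3/2 + 11*x^3/2 + 9*x^2 + 55*sqrt(2)*x^2/4 + 11*x + 35*sqrt(2)*x/2 + 14
(3) = g*(g - 5)*(g + 7)
(4) = v^3 - 3*sqrt(2)*v^2/2 - 8*v + 12*sqrt(2)
(5) = w^4 + I*w^3 + 22*w^2 + 40*I*w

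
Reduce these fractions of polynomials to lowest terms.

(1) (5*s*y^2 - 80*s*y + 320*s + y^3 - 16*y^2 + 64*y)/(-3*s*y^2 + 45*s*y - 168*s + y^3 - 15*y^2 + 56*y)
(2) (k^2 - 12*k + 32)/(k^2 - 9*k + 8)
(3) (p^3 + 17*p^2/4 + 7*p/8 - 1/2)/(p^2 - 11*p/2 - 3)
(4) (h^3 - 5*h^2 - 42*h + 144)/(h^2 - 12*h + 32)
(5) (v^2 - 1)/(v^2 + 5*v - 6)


(1) = (5*s*y - 40*s + y^2 - 8*y)/(-3*s*y + 21*s + y^2 - 7*y)
(2) = (k - 4)/(k - 1)
(3) = (4*p^2 + 15*p - 4)/(4*p - 24)
(4) = (h^2 + 3*h - 18)/(h - 4)
(5) = (v + 1)/(v + 6)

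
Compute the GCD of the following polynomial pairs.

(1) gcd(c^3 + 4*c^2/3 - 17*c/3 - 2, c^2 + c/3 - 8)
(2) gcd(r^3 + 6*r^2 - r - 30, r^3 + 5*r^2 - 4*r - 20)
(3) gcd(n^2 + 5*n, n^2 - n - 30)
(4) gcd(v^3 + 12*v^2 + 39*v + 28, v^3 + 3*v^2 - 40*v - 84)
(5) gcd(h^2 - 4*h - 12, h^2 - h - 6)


(1) = gcd((c - 2)*(c + 1/3)*(c + 3), (c - 8/3)*(c + 3)) = c + 3
(2) = gcd((r - 2)*(r + 3)*(r + 5), (r - 2)*(r + 2)*(r + 5)) = r^2 + 3*r - 10
(3) = gcd(n*(n + 5), (n - 6)*(n + 5)) = n + 5
(4) = v + 7
(5) = h + 2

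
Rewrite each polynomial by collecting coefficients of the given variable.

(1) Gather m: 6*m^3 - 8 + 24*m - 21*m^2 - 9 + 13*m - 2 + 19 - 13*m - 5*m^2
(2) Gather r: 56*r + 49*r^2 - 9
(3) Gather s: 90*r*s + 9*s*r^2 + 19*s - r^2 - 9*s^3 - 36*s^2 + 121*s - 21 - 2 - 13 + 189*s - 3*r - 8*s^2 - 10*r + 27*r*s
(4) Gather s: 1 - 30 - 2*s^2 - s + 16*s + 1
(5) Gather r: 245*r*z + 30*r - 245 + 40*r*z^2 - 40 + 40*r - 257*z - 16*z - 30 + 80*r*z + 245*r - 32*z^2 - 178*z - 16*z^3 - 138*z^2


(1) = 6*m^3 - 26*m^2 + 24*m
(2) = 49*r^2 + 56*r - 9
(3) = -r^2 - 13*r - 9*s^3 - 44*s^2 + s*(9*r^2 + 117*r + 329) - 36
(4) = -2*s^2 + 15*s - 28
(5) = r*(40*z^2 + 325*z + 315) - 16*z^3 - 170*z^2 - 451*z - 315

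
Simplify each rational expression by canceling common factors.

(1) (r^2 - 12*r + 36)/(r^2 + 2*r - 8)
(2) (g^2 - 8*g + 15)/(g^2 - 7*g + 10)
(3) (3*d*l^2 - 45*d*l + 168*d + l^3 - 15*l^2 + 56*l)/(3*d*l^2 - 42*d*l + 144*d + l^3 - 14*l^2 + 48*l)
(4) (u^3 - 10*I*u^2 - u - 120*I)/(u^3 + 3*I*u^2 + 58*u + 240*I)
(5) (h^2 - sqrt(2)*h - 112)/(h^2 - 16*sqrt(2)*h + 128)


(1) = (r^2 - 12*r + 36)/(r^2 + 2*r - 8)
(2) = (g - 3)/(g - 2)
(3) = (l - 7)/(l - 6)
(4) = (u^2 - 2*I*u + 15)/(u^2 + 11*I*u - 30)
(5) = (h + 7*sqrt(2))/(h - 8*sqrt(2))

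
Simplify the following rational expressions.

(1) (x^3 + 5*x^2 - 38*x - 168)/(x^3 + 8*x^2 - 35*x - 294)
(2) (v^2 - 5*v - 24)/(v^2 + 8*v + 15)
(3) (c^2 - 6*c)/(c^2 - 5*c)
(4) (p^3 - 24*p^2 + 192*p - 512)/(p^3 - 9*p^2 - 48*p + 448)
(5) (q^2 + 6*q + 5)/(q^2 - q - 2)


(1) = (x + 4)/(x + 7)
(2) = (v - 8)/(v + 5)
(3) = (c - 6)/(c - 5)
(4) = (p - 8)/(p + 7)
(5) = (q + 5)/(q - 2)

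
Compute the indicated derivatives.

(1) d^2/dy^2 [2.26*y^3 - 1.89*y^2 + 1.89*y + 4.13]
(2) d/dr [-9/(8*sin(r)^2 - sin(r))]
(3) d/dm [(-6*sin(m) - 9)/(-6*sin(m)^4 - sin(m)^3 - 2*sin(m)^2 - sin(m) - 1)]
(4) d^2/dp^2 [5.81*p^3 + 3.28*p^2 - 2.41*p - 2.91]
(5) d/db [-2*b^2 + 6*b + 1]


(1) = 13.56*y - 3.78
(2) = 9*(16/tan(r) - cos(r)/sin(r)^2)/(8*sin(r) - 1)^2
(3) = -3*(36*sin(m)^4 + 76*sin(m)^3 + 13*sin(m)^2 + 12*sin(m) + 1)*cos(m)/(6*sin(m)^4 + sin(m)^3 + 2*sin(m)^2 + sin(m) + 1)^2
(4) = 34.86*p + 6.56
(5) = 6 - 4*b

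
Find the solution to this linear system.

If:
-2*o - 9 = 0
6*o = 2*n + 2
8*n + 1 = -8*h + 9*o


Then:
h = 149/16
n = -29/2
o = -9/2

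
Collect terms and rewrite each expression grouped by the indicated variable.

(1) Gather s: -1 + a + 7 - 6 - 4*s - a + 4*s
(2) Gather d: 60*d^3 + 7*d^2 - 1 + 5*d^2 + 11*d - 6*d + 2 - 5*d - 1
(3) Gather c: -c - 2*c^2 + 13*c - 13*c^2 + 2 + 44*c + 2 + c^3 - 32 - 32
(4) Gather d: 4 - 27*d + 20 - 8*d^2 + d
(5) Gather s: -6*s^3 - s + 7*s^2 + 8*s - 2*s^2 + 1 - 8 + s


(1) = 0
(2) = 60*d^3 + 12*d^2
(3) = c^3 - 15*c^2 + 56*c - 60
(4) = -8*d^2 - 26*d + 24
(5) = -6*s^3 + 5*s^2 + 8*s - 7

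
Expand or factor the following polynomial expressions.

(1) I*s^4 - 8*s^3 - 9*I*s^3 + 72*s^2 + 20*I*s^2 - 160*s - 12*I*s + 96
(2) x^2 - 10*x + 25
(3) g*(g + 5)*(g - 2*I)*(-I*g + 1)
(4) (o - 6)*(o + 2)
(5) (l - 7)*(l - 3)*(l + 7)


(1) = (s - 6)*(s - 2)*(s + 8*I)*(I*s - I)
(2) = (x - 5)^2
(3) = -I*g^4 - g^3 - 5*I*g^3 - 5*g^2 - 2*I*g^2 - 10*I*g
(4) = o^2 - 4*o - 12
(5) = l^3 - 3*l^2 - 49*l + 147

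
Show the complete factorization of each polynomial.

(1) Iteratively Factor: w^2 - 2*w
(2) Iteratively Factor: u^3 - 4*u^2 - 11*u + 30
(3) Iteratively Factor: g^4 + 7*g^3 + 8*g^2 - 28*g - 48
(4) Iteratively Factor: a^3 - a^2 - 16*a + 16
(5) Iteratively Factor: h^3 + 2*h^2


(1) = (w)*(w - 2)
(2) = (u - 2)*(u^2 - 2*u - 15) = (u - 5)*(u - 2)*(u + 3)
(3) = (g - 2)*(g^3 + 9*g^2 + 26*g + 24) = (g - 2)*(g + 4)*(g^2 + 5*g + 6) = (g - 2)*(g + 2)*(g + 4)*(g + 3)
(4) = (a + 4)*(a^2 - 5*a + 4) = (a - 4)*(a + 4)*(a - 1)
(5) = (h)*(h^2 + 2*h) = h^2*(h + 2)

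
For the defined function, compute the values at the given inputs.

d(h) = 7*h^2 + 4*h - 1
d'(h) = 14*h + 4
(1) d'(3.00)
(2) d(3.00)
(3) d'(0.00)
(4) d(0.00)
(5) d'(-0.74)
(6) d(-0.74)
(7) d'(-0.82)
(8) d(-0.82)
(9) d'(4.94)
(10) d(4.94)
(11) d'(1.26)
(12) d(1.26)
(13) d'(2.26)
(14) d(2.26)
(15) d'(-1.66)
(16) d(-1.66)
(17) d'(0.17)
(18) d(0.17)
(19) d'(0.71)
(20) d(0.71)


(1) = 46.00
(2) = 74.00
(3) = 4.00
(4) = -1.00
(5) = -6.36
(6) = -0.13
(7) = -7.48
(8) = 0.43
(9) = 73.16
(10) = 189.59
(11) = 21.64
(12) = 15.15
(13) = 35.64
(14) = 43.79
(15) = -19.24
(16) = 11.65
(17) = 6.38
(18) = -0.12
(19) = 13.94
(20) = 5.37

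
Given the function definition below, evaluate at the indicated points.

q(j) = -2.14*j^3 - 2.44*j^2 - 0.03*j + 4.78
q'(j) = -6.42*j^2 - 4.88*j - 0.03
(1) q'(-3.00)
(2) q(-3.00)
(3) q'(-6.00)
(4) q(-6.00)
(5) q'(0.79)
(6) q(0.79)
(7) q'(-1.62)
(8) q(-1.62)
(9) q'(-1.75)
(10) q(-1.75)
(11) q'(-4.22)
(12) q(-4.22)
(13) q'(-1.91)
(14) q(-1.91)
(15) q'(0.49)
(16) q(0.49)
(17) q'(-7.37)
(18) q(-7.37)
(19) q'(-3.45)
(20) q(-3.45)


(1) = -43.17
(2) = 40.69
(3) = -201.87
(4) = 379.36
(5) = -7.89
(6) = 2.18
(7) = -8.97
(8) = 7.52
(9) = -11.15
(10) = 8.83
(11) = -93.77
(12) = 122.28
(13) = -14.13
(14) = 10.85
(15) = -3.96
(16) = 3.93
(17) = -312.78
(18) = 729.14
(19) = -59.61
(20) = 63.72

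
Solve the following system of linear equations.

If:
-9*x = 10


Then:
x = -10/9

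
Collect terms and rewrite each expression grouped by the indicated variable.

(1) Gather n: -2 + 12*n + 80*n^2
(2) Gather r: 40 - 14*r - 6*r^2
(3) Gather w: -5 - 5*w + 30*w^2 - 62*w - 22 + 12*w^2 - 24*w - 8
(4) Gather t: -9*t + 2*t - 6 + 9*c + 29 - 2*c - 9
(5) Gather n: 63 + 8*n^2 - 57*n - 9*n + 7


(1) = 80*n^2 + 12*n - 2
(2) = -6*r^2 - 14*r + 40
(3) = 42*w^2 - 91*w - 35
(4) = 7*c - 7*t + 14
(5) = 8*n^2 - 66*n + 70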